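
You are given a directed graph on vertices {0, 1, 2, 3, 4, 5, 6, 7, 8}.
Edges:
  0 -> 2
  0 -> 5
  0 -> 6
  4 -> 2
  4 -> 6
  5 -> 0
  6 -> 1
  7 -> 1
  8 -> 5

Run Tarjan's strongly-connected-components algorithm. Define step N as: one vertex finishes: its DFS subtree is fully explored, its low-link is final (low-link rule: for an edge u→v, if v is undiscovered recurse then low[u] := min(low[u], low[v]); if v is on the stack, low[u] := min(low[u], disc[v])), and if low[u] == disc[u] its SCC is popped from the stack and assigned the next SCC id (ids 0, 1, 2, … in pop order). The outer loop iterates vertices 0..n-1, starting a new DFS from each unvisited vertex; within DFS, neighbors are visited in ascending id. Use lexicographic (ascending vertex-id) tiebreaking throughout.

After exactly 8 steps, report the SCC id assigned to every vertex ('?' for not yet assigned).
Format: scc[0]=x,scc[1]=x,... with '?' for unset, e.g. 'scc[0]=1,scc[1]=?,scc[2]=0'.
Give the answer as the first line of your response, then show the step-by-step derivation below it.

scc[0]=3,scc[1]=1,scc[2]=0,scc[3]=4,scc[4]=5,scc[5]=3,scc[6]=2,scc[7]=6,scc[8]=?

step 1: low=(low[0]=0,low[1]=?,low[2]=1,low[3]=?,low[4]=?,low[5]=?,low[6]=?,low[7]=?,low[8]=?); scc=(scc[0]=?,scc[1]=?,scc[2]=0,scc[3]=?,scc[4]=?,scc[5]=?,scc[6]=?,scc[7]=?,scc[8]=?)
step 2: low=(low[0]=0,low[1]=?,low[2]=1,low[3]=?,low[4]=?,low[5]=0,low[6]=?,low[7]=?,low[8]=?); scc=(scc[0]=?,scc[1]=?,scc[2]=0,scc[3]=?,scc[4]=?,scc[5]=?,scc[6]=?,scc[7]=?,scc[8]=?)
step 3: low=(low[0]=0,low[1]=4,low[2]=1,low[3]=?,low[4]=?,low[5]=0,low[6]=3,low[7]=?,low[8]=?); scc=(scc[0]=?,scc[1]=1,scc[2]=0,scc[3]=?,scc[4]=?,scc[5]=?,scc[6]=?,scc[7]=?,scc[8]=?)
step 4: low=(low[0]=0,low[1]=4,low[2]=1,low[3]=?,low[4]=?,low[5]=0,low[6]=3,low[7]=?,low[8]=?); scc=(scc[0]=?,scc[1]=1,scc[2]=0,scc[3]=?,scc[4]=?,scc[5]=?,scc[6]=2,scc[7]=?,scc[8]=?)
step 5: low=(low[0]=0,low[1]=4,low[2]=1,low[3]=?,low[4]=?,low[5]=0,low[6]=3,low[7]=?,low[8]=?); scc=(scc[0]=3,scc[1]=1,scc[2]=0,scc[3]=?,scc[4]=?,scc[5]=3,scc[6]=2,scc[7]=?,scc[8]=?)
step 6: low=(low[0]=0,low[1]=4,low[2]=1,low[3]=5,low[4]=?,low[5]=0,low[6]=3,low[7]=?,low[8]=?); scc=(scc[0]=3,scc[1]=1,scc[2]=0,scc[3]=4,scc[4]=?,scc[5]=3,scc[6]=2,scc[7]=?,scc[8]=?)
step 7: low=(low[0]=0,low[1]=4,low[2]=1,low[3]=5,low[4]=6,low[5]=0,low[6]=3,low[7]=?,low[8]=?); scc=(scc[0]=3,scc[1]=1,scc[2]=0,scc[3]=4,scc[4]=5,scc[5]=3,scc[6]=2,scc[7]=?,scc[8]=?)
step 8: low=(low[0]=0,low[1]=4,low[2]=1,low[3]=5,low[4]=6,low[5]=0,low[6]=3,low[7]=7,low[8]=?); scc=(scc[0]=3,scc[1]=1,scc[2]=0,scc[3]=4,scc[4]=5,scc[5]=3,scc[6]=2,scc[7]=6,scc[8]=?)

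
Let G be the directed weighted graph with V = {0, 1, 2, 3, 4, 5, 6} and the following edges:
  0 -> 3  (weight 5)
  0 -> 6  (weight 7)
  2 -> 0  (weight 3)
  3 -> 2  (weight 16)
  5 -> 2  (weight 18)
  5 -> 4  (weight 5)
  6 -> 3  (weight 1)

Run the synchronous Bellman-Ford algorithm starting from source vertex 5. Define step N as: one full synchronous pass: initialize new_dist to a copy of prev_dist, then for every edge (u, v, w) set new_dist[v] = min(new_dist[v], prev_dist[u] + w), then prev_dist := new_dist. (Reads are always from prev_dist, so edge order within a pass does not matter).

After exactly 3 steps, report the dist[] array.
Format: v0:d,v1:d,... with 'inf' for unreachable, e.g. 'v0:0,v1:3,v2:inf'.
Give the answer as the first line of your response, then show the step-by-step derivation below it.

v0:21,v1:inf,v2:18,v3:26,v4:5,v5:0,v6:28

step 1: dist = v0:inf,v1:inf,v2:18,v3:inf,v4:5,v5:0,v6:inf
step 2: dist = v0:21,v1:inf,v2:18,v3:inf,v4:5,v5:0,v6:inf
step 3: dist = v0:21,v1:inf,v2:18,v3:26,v4:5,v5:0,v6:28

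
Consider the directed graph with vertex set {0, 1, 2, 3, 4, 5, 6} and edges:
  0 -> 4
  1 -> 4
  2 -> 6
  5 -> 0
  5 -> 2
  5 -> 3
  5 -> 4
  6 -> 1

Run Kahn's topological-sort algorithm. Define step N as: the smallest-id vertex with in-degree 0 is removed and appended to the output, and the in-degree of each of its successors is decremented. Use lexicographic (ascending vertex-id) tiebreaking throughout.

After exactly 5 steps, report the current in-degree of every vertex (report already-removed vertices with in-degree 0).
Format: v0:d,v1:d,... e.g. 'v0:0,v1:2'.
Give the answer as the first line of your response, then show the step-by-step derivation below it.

v0:0,v1:0,v2:0,v3:0,v4:1,v5:0,v6:0

step 1: output 5; order=[5]; indeg=(0,1,0,0,2,0,1)
step 2: output 0; order=[5,0]; indeg=(0,1,0,0,1,0,1)
step 3: output 2; order=[5,0,2]; indeg=(0,1,0,0,1,0,0)
step 4: output 3; order=[5,0,2,3]; indeg=(0,1,0,0,1,0,0)
step 5: output 6; order=[5,0,2,3,6]; indeg=(0,0,0,0,1,0,0)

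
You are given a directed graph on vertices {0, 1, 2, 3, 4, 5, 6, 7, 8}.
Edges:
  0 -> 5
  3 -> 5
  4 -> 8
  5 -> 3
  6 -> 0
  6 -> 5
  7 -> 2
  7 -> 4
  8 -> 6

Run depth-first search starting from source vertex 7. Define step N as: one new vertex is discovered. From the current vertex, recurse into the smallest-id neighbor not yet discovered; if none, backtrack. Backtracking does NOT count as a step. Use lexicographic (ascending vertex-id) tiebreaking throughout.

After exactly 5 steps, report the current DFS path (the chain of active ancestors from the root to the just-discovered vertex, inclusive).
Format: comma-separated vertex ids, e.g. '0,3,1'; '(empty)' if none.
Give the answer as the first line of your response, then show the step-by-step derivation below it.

7,4,8,6

step 1: discover 7; path=7; order=7
step 2: discover 2; path=7>2; order=7,2
step 3: discover 4; path=7>4; order=7,2,4
step 4: discover 8; path=7>4>8; order=7,2,4,8
step 5: discover 6; path=7>4>8>6; order=7,2,4,8,6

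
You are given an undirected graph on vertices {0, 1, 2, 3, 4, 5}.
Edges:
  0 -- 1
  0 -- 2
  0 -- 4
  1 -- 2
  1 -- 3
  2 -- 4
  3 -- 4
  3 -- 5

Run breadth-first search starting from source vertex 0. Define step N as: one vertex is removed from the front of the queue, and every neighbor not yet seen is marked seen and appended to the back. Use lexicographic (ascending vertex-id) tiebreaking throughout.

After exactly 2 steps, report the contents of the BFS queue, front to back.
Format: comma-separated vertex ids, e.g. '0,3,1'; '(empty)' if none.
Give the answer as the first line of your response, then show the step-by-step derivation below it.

2,4,3

step 1: dequeue 0; queue=[1,2,4]; order=0
step 2: dequeue 1; queue=[2,4,3]; order=0,1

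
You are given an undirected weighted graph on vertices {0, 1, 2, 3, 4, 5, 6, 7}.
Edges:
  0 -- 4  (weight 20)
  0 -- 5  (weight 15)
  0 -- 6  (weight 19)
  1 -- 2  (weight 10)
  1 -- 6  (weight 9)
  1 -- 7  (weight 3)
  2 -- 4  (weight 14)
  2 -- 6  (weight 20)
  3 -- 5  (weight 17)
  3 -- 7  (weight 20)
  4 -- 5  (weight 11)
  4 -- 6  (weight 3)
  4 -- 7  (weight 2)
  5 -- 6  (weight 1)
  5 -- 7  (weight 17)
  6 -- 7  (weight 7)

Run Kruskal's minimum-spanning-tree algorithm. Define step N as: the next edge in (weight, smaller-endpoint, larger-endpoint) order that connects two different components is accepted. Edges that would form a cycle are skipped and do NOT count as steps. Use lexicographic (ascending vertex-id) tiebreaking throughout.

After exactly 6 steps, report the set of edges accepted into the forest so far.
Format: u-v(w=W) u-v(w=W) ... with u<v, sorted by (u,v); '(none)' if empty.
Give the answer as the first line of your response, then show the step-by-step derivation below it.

0-5(w=15) 1-2(w=10) 1-7(w=3) 4-6(w=3) 4-7(w=2) 5-6(w=1)

step 1: add edge 5-6 (w=1); MST = {5-6(w=1)}
step 2: add edge 4-7 (w=2); MST = {4-7(w=2) 5-6(w=1)}
step 3: add edge 1-7 (w=3); MST = {1-7(w=3) 4-7(w=2) 5-6(w=1)}
step 4: add edge 4-6 (w=3); MST = {1-7(w=3) 4-6(w=3) 4-7(w=2) 5-6(w=1)}
step 5: add edge 1-2 (w=10); MST = {1-2(w=10) 1-7(w=3) 4-6(w=3) 4-7(w=2) 5-6(w=1)}
step 6: add edge 0-5 (w=15); MST = {0-5(w=15) 1-2(w=10) 1-7(w=3) 4-6(w=3) 4-7(w=2) 5-6(w=1)}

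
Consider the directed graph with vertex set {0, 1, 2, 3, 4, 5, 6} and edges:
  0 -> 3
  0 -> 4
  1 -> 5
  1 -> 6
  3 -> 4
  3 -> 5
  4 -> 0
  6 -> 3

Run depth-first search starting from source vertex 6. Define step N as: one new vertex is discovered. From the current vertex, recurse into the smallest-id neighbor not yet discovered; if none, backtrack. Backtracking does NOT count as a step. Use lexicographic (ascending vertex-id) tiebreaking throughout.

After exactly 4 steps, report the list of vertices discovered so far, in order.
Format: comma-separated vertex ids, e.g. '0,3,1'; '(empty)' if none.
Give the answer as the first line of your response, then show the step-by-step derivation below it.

6,3,4,0

step 1: discover 6; path=6; order=6
step 2: discover 3; path=6>3; order=6,3
step 3: discover 4; path=6>3>4; order=6,3,4
step 4: discover 0; path=6>3>4>0; order=6,3,4,0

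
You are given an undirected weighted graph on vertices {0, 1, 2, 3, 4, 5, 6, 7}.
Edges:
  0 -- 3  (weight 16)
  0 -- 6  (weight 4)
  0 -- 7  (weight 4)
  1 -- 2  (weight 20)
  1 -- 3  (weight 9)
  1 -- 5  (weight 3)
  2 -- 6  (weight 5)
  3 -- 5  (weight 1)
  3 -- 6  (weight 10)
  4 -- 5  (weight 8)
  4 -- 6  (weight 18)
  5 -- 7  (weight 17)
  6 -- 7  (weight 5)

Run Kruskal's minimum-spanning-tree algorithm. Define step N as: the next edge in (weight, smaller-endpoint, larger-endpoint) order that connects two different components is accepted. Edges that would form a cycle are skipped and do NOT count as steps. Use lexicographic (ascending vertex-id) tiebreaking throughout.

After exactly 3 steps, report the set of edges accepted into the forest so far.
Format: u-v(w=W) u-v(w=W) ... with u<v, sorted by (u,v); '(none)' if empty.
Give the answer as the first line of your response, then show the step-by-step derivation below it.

0-6(w=4) 1-5(w=3) 3-5(w=1)

step 1: add edge 3-5 (w=1); MST = {3-5(w=1)}
step 2: add edge 1-5 (w=3); MST = {1-5(w=3) 3-5(w=1)}
step 3: add edge 0-6 (w=4); MST = {0-6(w=4) 1-5(w=3) 3-5(w=1)}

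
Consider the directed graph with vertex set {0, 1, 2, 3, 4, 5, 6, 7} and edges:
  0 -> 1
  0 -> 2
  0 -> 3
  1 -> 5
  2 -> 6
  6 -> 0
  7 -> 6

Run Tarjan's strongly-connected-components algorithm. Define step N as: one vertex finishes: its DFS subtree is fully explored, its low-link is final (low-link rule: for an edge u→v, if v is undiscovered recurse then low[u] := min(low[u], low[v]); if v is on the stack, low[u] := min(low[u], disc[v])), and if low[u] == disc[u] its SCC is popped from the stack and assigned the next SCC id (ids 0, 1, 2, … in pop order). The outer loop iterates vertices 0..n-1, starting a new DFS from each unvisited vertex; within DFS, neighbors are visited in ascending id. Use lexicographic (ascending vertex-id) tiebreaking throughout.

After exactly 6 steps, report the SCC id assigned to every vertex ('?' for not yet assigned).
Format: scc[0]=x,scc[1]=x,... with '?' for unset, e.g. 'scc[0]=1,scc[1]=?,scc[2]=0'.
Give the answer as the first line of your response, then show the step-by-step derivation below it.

scc[0]=3,scc[1]=1,scc[2]=3,scc[3]=2,scc[4]=?,scc[5]=0,scc[6]=3,scc[7]=?

step 1: low=(low[0]=0,low[1]=1,low[2]=?,low[3]=?,low[4]=?,low[5]=2,low[6]=?,low[7]=?); scc=(scc[0]=?,scc[1]=?,scc[2]=?,scc[3]=?,scc[4]=?,scc[5]=0,scc[6]=?,scc[7]=?)
step 2: low=(low[0]=0,low[1]=1,low[2]=?,low[3]=?,low[4]=?,low[5]=2,low[6]=?,low[7]=?); scc=(scc[0]=?,scc[1]=1,scc[2]=?,scc[3]=?,scc[4]=?,scc[5]=0,scc[6]=?,scc[7]=?)
step 3: low=(low[0]=0,low[1]=1,low[2]=3,low[3]=?,low[4]=?,low[5]=2,low[6]=0,low[7]=?); scc=(scc[0]=?,scc[1]=1,scc[2]=?,scc[3]=?,scc[4]=?,scc[5]=0,scc[6]=?,scc[7]=?)
step 4: low=(low[0]=0,low[1]=1,low[2]=0,low[3]=?,low[4]=?,low[5]=2,low[6]=0,low[7]=?); scc=(scc[0]=?,scc[1]=1,scc[2]=?,scc[3]=?,scc[4]=?,scc[5]=0,scc[6]=?,scc[7]=?)
step 5: low=(low[0]=0,low[1]=1,low[2]=0,low[3]=5,low[4]=?,low[5]=2,low[6]=0,low[7]=?); scc=(scc[0]=?,scc[1]=1,scc[2]=?,scc[3]=2,scc[4]=?,scc[5]=0,scc[6]=?,scc[7]=?)
step 6: low=(low[0]=0,low[1]=1,low[2]=0,low[3]=5,low[4]=?,low[5]=2,low[6]=0,low[7]=?); scc=(scc[0]=3,scc[1]=1,scc[2]=3,scc[3]=2,scc[4]=?,scc[5]=0,scc[6]=3,scc[7]=?)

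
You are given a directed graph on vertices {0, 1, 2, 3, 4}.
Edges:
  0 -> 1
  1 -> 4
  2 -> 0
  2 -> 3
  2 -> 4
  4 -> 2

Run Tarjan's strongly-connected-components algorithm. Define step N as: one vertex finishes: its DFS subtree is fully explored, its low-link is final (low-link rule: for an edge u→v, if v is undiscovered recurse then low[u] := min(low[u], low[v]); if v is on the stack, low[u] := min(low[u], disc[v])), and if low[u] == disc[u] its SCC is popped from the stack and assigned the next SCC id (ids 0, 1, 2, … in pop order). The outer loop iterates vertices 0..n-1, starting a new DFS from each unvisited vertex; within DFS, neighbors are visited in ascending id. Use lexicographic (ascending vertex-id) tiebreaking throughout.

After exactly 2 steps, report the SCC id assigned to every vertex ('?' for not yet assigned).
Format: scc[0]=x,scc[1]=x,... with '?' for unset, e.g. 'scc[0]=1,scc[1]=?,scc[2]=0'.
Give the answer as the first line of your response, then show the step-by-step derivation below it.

scc[0]=?,scc[1]=?,scc[2]=?,scc[3]=0,scc[4]=?

step 1: low=(low[0]=0,low[1]=1,low[2]=0,low[3]=4,low[4]=2); scc=(scc[0]=?,scc[1]=?,scc[2]=?,scc[3]=0,scc[4]=?)
step 2: low=(low[0]=0,low[1]=1,low[2]=0,low[3]=4,low[4]=2); scc=(scc[0]=?,scc[1]=?,scc[2]=?,scc[3]=0,scc[4]=?)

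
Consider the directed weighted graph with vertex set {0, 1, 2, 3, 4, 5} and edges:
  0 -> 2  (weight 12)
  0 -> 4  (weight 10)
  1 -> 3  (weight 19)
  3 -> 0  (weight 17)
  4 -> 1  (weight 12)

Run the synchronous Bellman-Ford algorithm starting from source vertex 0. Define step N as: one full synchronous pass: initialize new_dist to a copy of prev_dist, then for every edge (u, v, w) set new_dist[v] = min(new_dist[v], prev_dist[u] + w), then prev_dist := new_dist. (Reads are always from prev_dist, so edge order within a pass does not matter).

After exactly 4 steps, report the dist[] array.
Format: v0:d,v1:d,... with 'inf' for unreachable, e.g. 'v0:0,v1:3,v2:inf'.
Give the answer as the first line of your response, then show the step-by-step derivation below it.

v0:0,v1:22,v2:12,v3:41,v4:10,v5:inf

step 1: dist = v0:0,v1:inf,v2:12,v3:inf,v4:10,v5:inf
step 2: dist = v0:0,v1:22,v2:12,v3:inf,v4:10,v5:inf
step 3: dist = v0:0,v1:22,v2:12,v3:41,v4:10,v5:inf
step 4: dist = v0:0,v1:22,v2:12,v3:41,v4:10,v5:inf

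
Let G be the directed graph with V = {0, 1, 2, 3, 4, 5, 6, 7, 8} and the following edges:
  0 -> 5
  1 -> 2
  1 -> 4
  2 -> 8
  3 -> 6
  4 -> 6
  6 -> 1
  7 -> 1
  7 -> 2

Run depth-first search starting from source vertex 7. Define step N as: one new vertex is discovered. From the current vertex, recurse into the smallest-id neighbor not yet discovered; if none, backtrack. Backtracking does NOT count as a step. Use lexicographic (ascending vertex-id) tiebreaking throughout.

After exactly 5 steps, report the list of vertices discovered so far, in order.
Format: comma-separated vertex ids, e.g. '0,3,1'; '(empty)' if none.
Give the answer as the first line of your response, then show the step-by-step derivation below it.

7,1,2,8,4

step 1: discover 7; path=7; order=7
step 2: discover 1; path=7>1; order=7,1
step 3: discover 2; path=7>1>2; order=7,1,2
step 4: discover 8; path=7>1>2>8; order=7,1,2,8
step 5: discover 4; path=7>1>4; order=7,1,2,8,4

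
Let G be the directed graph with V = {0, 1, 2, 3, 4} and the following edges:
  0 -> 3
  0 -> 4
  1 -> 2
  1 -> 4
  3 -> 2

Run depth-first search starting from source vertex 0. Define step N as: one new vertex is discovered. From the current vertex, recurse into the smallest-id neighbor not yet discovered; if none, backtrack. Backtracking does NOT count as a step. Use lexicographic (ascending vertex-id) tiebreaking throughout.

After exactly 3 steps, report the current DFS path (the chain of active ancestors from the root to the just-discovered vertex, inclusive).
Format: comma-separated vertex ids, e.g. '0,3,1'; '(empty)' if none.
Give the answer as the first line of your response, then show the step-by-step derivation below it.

0,3,2

step 1: discover 0; path=0; order=0
step 2: discover 3; path=0>3; order=0,3
step 3: discover 2; path=0>3>2; order=0,3,2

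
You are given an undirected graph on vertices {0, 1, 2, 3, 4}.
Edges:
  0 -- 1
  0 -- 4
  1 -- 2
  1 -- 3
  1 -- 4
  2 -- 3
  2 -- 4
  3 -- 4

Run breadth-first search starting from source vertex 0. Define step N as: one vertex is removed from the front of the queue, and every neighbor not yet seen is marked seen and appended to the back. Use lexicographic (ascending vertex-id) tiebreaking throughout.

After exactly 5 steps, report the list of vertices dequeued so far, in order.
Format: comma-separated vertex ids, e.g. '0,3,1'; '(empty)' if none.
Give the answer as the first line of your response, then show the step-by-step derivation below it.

0,1,4,2,3

step 1: dequeue 0; queue=[1,4]; order=0
step 2: dequeue 1; queue=[4,2,3]; order=0,1
step 3: dequeue 4; queue=[2,3]; order=0,1,4
step 4: dequeue 2; queue=[3]; order=0,1,4,2
step 5: dequeue 3; queue=[(empty)]; order=0,1,4,2,3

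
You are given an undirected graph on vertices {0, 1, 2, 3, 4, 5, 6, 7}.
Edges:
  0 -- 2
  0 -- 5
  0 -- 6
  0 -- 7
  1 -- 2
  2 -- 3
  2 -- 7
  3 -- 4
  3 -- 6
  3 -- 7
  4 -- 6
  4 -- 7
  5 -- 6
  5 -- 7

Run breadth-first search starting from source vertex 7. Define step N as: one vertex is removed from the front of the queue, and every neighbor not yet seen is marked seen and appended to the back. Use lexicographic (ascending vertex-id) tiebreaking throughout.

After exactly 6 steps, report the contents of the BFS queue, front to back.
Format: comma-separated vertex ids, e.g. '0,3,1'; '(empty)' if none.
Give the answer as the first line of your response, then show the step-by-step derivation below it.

6,1

step 1: dequeue 7; queue=[0,2,3,4,5]; order=7
step 2: dequeue 0; queue=[2,3,4,5,6]; order=7,0
step 3: dequeue 2; queue=[3,4,5,6,1]; order=7,0,2
step 4: dequeue 3; queue=[4,5,6,1]; order=7,0,2,3
step 5: dequeue 4; queue=[5,6,1]; order=7,0,2,3,4
step 6: dequeue 5; queue=[6,1]; order=7,0,2,3,4,5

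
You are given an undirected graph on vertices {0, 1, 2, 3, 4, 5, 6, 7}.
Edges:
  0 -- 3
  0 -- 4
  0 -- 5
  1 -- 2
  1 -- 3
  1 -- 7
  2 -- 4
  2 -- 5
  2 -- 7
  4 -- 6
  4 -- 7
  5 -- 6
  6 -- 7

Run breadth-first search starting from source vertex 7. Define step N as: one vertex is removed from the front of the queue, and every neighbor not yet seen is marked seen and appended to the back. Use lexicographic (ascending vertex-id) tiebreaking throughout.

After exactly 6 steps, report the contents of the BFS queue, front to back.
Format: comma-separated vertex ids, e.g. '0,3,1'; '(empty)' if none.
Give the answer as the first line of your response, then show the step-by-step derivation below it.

5,0

step 1: dequeue 7; queue=[1,2,4,6]; order=7
step 2: dequeue 1; queue=[2,4,6,3]; order=7,1
step 3: dequeue 2; queue=[4,6,3,5]; order=7,1,2
step 4: dequeue 4; queue=[6,3,5,0]; order=7,1,2,4
step 5: dequeue 6; queue=[3,5,0]; order=7,1,2,4,6
step 6: dequeue 3; queue=[5,0]; order=7,1,2,4,6,3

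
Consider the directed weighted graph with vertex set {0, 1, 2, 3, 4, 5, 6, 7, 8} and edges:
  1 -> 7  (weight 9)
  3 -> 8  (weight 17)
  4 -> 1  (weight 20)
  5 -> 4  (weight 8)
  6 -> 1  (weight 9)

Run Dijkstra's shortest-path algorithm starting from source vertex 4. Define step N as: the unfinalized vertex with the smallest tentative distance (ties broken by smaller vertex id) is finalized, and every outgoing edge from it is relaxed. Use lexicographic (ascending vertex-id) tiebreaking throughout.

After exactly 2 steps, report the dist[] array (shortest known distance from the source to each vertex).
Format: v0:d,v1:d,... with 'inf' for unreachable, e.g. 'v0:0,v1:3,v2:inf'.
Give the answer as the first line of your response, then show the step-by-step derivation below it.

v0:inf,v1:20,v2:inf,v3:inf,v4:0,v5:inf,v6:inf,v7:29,v8:inf

step 1: dist = v0:inf,v1:20,v2:inf,v3:inf,v4:0,v5:inf,v6:inf,v7:inf,v8:inf
step 2: dist = v0:inf,v1:20,v2:inf,v3:inf,v4:0,v5:inf,v6:inf,v7:29,v8:inf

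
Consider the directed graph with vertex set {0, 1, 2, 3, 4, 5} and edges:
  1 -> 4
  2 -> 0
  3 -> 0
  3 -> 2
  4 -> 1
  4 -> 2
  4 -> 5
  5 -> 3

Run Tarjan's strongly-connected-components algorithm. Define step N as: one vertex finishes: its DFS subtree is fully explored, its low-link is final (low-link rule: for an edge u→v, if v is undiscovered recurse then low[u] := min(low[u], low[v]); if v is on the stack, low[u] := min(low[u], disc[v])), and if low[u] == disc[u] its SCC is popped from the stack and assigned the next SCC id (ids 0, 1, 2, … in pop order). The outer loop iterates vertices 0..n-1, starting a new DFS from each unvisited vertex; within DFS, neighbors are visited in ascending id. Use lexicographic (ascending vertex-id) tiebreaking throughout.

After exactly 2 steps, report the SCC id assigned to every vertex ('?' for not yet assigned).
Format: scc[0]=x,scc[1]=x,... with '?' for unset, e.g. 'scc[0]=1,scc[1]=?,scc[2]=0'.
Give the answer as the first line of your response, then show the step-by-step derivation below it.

scc[0]=0,scc[1]=?,scc[2]=1,scc[3]=?,scc[4]=?,scc[5]=?

step 1: low=(low[0]=0,low[1]=?,low[2]=?,low[3]=?,low[4]=?,low[5]=?); scc=(scc[0]=0,scc[1]=?,scc[2]=?,scc[3]=?,scc[4]=?,scc[5]=?)
step 2: low=(low[0]=0,low[1]=1,low[2]=3,low[3]=?,low[4]=1,low[5]=?); scc=(scc[0]=0,scc[1]=?,scc[2]=1,scc[3]=?,scc[4]=?,scc[5]=?)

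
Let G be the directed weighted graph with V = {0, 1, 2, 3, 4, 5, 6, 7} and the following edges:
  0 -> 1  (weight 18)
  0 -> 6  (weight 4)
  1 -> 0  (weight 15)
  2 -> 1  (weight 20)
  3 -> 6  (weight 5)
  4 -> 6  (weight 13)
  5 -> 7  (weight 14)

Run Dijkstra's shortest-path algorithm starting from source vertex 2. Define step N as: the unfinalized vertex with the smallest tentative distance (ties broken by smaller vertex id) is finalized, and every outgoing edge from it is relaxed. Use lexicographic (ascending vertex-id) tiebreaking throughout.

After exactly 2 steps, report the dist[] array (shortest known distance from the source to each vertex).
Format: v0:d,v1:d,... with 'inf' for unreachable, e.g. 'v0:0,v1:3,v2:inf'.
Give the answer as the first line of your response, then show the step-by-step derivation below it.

v0:35,v1:20,v2:0,v3:inf,v4:inf,v5:inf,v6:inf,v7:inf

step 1: dist = v0:inf,v1:20,v2:0,v3:inf,v4:inf,v5:inf,v6:inf,v7:inf
step 2: dist = v0:35,v1:20,v2:0,v3:inf,v4:inf,v5:inf,v6:inf,v7:inf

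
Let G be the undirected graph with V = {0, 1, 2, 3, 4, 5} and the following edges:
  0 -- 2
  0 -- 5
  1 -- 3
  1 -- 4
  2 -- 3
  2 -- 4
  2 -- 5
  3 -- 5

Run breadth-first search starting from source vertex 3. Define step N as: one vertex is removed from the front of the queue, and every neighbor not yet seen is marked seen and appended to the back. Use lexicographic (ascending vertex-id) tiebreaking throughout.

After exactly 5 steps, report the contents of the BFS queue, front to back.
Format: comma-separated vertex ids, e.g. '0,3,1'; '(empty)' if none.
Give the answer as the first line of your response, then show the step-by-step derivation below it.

0

step 1: dequeue 3; queue=[1,2,5]; order=3
step 2: dequeue 1; queue=[2,5,4]; order=3,1
step 3: dequeue 2; queue=[5,4,0]; order=3,1,2
step 4: dequeue 5; queue=[4,0]; order=3,1,2,5
step 5: dequeue 4; queue=[0]; order=3,1,2,5,4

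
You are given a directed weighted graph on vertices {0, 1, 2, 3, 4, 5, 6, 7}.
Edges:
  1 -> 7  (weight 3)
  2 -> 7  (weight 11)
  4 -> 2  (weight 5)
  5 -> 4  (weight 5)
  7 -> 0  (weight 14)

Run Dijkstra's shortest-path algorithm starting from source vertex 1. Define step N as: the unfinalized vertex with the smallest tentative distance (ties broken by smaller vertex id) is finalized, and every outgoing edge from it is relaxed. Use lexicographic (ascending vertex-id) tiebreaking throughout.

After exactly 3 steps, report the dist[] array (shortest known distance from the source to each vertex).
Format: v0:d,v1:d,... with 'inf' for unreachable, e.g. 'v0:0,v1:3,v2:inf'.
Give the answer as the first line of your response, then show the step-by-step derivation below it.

v0:17,v1:0,v2:inf,v3:inf,v4:inf,v5:inf,v6:inf,v7:3

step 1: dist = v0:inf,v1:0,v2:inf,v3:inf,v4:inf,v5:inf,v6:inf,v7:3
step 2: dist = v0:17,v1:0,v2:inf,v3:inf,v4:inf,v5:inf,v6:inf,v7:3
step 3: dist = v0:17,v1:0,v2:inf,v3:inf,v4:inf,v5:inf,v6:inf,v7:3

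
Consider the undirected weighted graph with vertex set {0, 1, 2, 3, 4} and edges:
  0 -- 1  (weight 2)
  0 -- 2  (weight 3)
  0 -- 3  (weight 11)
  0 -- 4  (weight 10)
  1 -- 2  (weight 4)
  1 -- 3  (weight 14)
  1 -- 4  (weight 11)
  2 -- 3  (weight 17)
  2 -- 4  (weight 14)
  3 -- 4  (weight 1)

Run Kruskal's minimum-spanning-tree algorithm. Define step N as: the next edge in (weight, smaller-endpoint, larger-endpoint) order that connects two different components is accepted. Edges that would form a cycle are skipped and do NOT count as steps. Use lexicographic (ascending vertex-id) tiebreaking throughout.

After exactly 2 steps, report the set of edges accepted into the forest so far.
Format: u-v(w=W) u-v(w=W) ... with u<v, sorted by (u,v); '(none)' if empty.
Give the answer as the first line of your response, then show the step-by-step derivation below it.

0-1(w=2) 3-4(w=1)

step 1: add edge 3-4 (w=1); MST = {3-4(w=1)}
step 2: add edge 0-1 (w=2); MST = {0-1(w=2) 3-4(w=1)}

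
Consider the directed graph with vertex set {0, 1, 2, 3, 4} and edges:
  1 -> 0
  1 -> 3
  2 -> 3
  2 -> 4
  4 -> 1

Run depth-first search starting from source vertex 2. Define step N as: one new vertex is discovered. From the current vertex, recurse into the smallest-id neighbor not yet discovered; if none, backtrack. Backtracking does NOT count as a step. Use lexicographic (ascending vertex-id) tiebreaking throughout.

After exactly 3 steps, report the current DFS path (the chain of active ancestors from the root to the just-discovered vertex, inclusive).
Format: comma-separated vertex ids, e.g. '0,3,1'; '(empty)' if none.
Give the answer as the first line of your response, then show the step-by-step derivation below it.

2,4

step 1: discover 2; path=2; order=2
step 2: discover 3; path=2>3; order=2,3
step 3: discover 4; path=2>4; order=2,3,4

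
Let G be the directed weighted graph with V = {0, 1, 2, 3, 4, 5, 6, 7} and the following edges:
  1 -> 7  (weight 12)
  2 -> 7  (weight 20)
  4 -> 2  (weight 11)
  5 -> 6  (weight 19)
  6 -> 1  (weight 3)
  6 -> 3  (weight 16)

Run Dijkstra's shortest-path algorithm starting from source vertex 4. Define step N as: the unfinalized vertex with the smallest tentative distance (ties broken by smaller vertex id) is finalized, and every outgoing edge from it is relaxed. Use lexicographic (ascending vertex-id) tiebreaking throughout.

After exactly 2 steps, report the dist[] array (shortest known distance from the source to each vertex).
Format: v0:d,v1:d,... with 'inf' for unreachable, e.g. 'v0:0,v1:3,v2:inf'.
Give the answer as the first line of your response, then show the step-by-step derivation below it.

v0:inf,v1:inf,v2:11,v3:inf,v4:0,v5:inf,v6:inf,v7:31

step 1: dist = v0:inf,v1:inf,v2:11,v3:inf,v4:0,v5:inf,v6:inf,v7:inf
step 2: dist = v0:inf,v1:inf,v2:11,v3:inf,v4:0,v5:inf,v6:inf,v7:31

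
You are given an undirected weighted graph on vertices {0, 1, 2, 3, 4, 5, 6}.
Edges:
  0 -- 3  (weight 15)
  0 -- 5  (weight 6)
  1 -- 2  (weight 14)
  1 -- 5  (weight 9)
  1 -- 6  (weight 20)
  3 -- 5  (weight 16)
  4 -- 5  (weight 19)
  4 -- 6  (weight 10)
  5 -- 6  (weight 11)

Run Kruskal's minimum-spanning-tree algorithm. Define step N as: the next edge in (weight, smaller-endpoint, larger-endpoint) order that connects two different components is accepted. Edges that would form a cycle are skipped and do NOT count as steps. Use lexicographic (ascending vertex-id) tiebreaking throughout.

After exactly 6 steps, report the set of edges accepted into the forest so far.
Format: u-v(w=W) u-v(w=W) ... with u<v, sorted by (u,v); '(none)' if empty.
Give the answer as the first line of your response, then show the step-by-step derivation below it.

0-3(w=15) 0-5(w=6) 1-2(w=14) 1-5(w=9) 4-6(w=10) 5-6(w=11)

step 1: add edge 0-5 (w=6); MST = {0-5(w=6)}
step 2: add edge 1-5 (w=9); MST = {0-5(w=6) 1-5(w=9)}
step 3: add edge 4-6 (w=10); MST = {0-5(w=6) 1-5(w=9) 4-6(w=10)}
step 4: add edge 5-6 (w=11); MST = {0-5(w=6) 1-5(w=9) 4-6(w=10) 5-6(w=11)}
step 5: add edge 1-2 (w=14); MST = {0-5(w=6) 1-2(w=14) 1-5(w=9) 4-6(w=10) 5-6(w=11)}
step 6: add edge 0-3 (w=15); MST = {0-3(w=15) 0-5(w=6) 1-2(w=14) 1-5(w=9) 4-6(w=10) 5-6(w=11)}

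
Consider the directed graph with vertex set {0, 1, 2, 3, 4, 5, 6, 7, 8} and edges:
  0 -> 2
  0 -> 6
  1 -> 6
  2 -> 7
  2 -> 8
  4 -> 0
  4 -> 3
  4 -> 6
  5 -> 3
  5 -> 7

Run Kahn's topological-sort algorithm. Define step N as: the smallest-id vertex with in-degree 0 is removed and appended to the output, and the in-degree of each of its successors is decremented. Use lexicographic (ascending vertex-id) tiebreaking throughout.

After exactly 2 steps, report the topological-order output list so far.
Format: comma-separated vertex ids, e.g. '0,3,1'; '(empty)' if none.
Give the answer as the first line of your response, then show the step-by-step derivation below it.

1,4

step 1: output 1; order=[1]; indeg=(1,0,1,2,0,0,2,2,1)
step 2: output 4; order=[1,4]; indeg=(0,0,1,1,0,0,1,2,1)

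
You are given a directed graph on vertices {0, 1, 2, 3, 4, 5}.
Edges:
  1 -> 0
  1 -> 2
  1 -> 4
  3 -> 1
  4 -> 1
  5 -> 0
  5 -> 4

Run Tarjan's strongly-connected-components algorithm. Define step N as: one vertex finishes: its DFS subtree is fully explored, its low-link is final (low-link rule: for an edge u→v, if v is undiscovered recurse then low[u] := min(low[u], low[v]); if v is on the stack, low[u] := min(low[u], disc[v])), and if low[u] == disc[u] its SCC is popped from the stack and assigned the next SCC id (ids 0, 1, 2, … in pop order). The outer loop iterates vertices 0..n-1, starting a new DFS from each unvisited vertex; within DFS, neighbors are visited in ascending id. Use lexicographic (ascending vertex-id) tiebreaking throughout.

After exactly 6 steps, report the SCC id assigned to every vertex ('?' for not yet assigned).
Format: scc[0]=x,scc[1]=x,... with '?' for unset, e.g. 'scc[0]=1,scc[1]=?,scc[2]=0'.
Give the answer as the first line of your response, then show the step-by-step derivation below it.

scc[0]=0,scc[1]=2,scc[2]=1,scc[3]=3,scc[4]=2,scc[5]=4

step 1: low=(low[0]=0,low[1]=?,low[2]=?,low[3]=?,low[4]=?,low[5]=?); scc=(scc[0]=0,scc[1]=?,scc[2]=?,scc[3]=?,scc[4]=?,scc[5]=?)
step 2: low=(low[0]=0,low[1]=1,low[2]=2,low[3]=?,low[4]=?,low[5]=?); scc=(scc[0]=0,scc[1]=?,scc[2]=1,scc[3]=?,scc[4]=?,scc[5]=?)
step 3: low=(low[0]=0,low[1]=1,low[2]=2,low[3]=?,low[4]=1,low[5]=?); scc=(scc[0]=0,scc[1]=?,scc[2]=1,scc[3]=?,scc[4]=?,scc[5]=?)
step 4: low=(low[0]=0,low[1]=1,low[2]=2,low[3]=?,low[4]=1,low[5]=?); scc=(scc[0]=0,scc[1]=2,scc[2]=1,scc[3]=?,scc[4]=2,scc[5]=?)
step 5: low=(low[0]=0,low[1]=1,low[2]=2,low[3]=4,low[4]=1,low[5]=?); scc=(scc[0]=0,scc[1]=2,scc[2]=1,scc[3]=3,scc[4]=2,scc[5]=?)
step 6: low=(low[0]=0,low[1]=1,low[2]=2,low[3]=4,low[4]=1,low[5]=5); scc=(scc[0]=0,scc[1]=2,scc[2]=1,scc[3]=3,scc[4]=2,scc[5]=4)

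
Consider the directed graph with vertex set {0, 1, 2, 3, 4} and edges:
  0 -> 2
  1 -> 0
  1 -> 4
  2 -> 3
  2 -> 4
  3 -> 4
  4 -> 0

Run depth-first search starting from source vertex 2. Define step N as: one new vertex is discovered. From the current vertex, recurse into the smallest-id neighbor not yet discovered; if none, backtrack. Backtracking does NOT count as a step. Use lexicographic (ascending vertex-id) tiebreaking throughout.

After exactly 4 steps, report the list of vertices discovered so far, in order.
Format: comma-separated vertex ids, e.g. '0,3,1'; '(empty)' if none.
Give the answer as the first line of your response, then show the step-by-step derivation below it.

2,3,4,0

step 1: discover 2; path=2; order=2
step 2: discover 3; path=2>3; order=2,3
step 3: discover 4; path=2>3>4; order=2,3,4
step 4: discover 0; path=2>3>4>0; order=2,3,4,0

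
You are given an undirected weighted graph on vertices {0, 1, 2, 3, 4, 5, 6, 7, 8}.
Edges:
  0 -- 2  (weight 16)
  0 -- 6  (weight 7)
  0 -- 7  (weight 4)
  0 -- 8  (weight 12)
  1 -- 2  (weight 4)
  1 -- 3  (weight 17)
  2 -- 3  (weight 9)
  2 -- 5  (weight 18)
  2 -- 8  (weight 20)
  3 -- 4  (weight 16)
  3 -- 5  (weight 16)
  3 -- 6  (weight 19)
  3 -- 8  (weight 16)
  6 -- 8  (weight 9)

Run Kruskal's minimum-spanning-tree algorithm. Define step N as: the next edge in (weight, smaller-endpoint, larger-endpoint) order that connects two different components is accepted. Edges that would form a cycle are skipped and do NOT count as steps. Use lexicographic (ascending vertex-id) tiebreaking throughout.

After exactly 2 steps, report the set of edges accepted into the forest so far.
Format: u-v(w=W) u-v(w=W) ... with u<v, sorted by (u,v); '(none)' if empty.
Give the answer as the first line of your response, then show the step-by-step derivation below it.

0-7(w=4) 1-2(w=4)

step 1: add edge 0-7 (w=4); MST = {0-7(w=4)}
step 2: add edge 1-2 (w=4); MST = {0-7(w=4) 1-2(w=4)}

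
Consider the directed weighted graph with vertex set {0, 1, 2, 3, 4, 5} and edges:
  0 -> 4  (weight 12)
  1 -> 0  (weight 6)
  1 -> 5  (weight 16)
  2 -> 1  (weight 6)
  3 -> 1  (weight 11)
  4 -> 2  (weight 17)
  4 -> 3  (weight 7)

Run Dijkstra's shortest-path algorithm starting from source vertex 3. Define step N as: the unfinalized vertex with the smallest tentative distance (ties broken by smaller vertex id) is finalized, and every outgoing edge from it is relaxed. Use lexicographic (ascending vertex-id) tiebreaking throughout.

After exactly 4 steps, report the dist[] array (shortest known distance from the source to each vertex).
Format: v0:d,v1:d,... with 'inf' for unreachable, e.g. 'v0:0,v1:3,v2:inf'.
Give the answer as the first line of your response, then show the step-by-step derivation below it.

v0:17,v1:11,v2:inf,v3:0,v4:29,v5:27

step 1: dist = v0:inf,v1:11,v2:inf,v3:0,v4:inf,v5:inf
step 2: dist = v0:17,v1:11,v2:inf,v3:0,v4:inf,v5:27
step 3: dist = v0:17,v1:11,v2:inf,v3:0,v4:29,v5:27
step 4: dist = v0:17,v1:11,v2:inf,v3:0,v4:29,v5:27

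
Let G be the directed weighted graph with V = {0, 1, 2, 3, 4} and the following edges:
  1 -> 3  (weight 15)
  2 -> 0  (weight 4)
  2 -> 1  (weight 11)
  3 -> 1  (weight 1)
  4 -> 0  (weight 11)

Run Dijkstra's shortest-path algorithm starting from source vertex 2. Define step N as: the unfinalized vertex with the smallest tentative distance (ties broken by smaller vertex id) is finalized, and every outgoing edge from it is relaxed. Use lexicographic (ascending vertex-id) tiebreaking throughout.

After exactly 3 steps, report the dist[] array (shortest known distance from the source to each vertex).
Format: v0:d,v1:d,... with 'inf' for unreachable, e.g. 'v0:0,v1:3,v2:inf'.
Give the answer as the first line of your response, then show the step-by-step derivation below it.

v0:4,v1:11,v2:0,v3:26,v4:inf

step 1: dist = v0:4,v1:11,v2:0,v3:inf,v4:inf
step 2: dist = v0:4,v1:11,v2:0,v3:inf,v4:inf
step 3: dist = v0:4,v1:11,v2:0,v3:26,v4:inf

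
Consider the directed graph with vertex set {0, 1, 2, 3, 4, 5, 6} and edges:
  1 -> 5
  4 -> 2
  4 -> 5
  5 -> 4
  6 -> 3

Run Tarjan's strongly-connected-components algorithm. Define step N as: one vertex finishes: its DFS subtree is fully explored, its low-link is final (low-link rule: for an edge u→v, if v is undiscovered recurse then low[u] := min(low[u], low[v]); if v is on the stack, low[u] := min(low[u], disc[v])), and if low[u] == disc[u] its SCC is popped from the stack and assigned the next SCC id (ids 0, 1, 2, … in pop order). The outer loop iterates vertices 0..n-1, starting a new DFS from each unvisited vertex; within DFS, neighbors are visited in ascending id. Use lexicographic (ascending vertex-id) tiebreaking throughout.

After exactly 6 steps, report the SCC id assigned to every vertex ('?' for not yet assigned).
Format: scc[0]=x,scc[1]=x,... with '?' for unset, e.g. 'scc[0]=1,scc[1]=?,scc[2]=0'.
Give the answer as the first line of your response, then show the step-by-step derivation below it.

scc[0]=0,scc[1]=3,scc[2]=1,scc[3]=4,scc[4]=2,scc[5]=2,scc[6]=?

step 1: low=(low[0]=0,low[1]=?,low[2]=?,low[3]=?,low[4]=?,low[5]=?,low[6]=?); scc=(scc[0]=0,scc[1]=?,scc[2]=?,scc[3]=?,scc[4]=?,scc[5]=?,scc[6]=?)
step 2: low=(low[0]=0,low[1]=1,low[2]=4,low[3]=?,low[4]=3,low[5]=2,low[6]=?); scc=(scc[0]=0,scc[1]=?,scc[2]=1,scc[3]=?,scc[4]=?,scc[5]=?,scc[6]=?)
step 3: low=(low[0]=0,low[1]=1,low[2]=4,low[3]=?,low[4]=2,low[5]=2,low[6]=?); scc=(scc[0]=0,scc[1]=?,scc[2]=1,scc[3]=?,scc[4]=?,scc[5]=?,scc[6]=?)
step 4: low=(low[0]=0,low[1]=1,low[2]=4,low[3]=?,low[4]=2,low[5]=2,low[6]=?); scc=(scc[0]=0,scc[1]=?,scc[2]=1,scc[3]=?,scc[4]=2,scc[5]=2,scc[6]=?)
step 5: low=(low[0]=0,low[1]=1,low[2]=4,low[3]=?,low[4]=2,low[5]=2,low[6]=?); scc=(scc[0]=0,scc[1]=3,scc[2]=1,scc[3]=?,scc[4]=2,scc[5]=2,scc[6]=?)
step 6: low=(low[0]=0,low[1]=1,low[2]=4,low[3]=5,low[4]=2,low[5]=2,low[6]=?); scc=(scc[0]=0,scc[1]=3,scc[2]=1,scc[3]=4,scc[4]=2,scc[5]=2,scc[6]=?)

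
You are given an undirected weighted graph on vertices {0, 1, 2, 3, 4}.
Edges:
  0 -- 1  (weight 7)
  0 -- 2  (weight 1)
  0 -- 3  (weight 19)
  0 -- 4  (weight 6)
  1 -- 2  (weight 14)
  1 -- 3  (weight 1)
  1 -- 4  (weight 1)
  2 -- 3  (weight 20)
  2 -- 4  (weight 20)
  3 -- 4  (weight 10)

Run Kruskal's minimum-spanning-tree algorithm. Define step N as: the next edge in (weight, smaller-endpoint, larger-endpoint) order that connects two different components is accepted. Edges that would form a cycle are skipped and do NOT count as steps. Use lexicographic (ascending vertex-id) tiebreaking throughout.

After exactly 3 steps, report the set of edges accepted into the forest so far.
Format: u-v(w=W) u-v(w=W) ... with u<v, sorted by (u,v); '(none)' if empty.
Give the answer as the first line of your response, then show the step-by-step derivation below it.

0-2(w=1) 1-3(w=1) 1-4(w=1)

step 1: add edge 0-2 (w=1); MST = {0-2(w=1)}
step 2: add edge 1-3 (w=1); MST = {0-2(w=1) 1-3(w=1)}
step 3: add edge 1-4 (w=1); MST = {0-2(w=1) 1-3(w=1) 1-4(w=1)}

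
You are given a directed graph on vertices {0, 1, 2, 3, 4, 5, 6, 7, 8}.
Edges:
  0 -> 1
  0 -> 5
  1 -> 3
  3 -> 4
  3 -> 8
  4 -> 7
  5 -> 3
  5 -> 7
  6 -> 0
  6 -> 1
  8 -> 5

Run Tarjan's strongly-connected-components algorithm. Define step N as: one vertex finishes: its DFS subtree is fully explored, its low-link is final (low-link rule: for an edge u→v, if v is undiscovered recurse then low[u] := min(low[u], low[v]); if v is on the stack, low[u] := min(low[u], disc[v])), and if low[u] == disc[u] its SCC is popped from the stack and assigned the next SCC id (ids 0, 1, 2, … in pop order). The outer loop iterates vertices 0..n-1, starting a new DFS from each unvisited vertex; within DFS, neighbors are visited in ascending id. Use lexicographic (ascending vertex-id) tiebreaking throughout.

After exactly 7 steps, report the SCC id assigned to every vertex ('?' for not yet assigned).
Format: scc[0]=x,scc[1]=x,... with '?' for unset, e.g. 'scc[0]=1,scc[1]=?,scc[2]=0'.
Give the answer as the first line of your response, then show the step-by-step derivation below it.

scc[0]=4,scc[1]=3,scc[2]=?,scc[3]=2,scc[4]=1,scc[5]=2,scc[6]=?,scc[7]=0,scc[8]=2

step 1: low=(low[0]=0,low[1]=1,low[2]=?,low[3]=2,low[4]=3,low[5]=?,low[6]=?,low[7]=4,low[8]=?); scc=(scc[0]=?,scc[1]=?,scc[2]=?,scc[3]=?,scc[4]=?,scc[5]=?,scc[6]=?,scc[7]=0,scc[8]=?)
step 2: low=(low[0]=0,low[1]=1,low[2]=?,low[3]=2,low[4]=3,low[5]=?,low[6]=?,low[7]=4,low[8]=?); scc=(scc[0]=?,scc[1]=?,scc[2]=?,scc[3]=?,scc[4]=1,scc[5]=?,scc[6]=?,scc[7]=0,scc[8]=?)
step 3: low=(low[0]=0,low[1]=1,low[2]=?,low[3]=2,low[4]=3,low[5]=2,low[6]=?,low[7]=4,low[8]=5); scc=(scc[0]=?,scc[1]=?,scc[2]=?,scc[3]=?,scc[4]=1,scc[5]=?,scc[6]=?,scc[7]=0,scc[8]=?)
step 4: low=(low[0]=0,low[1]=1,low[2]=?,low[3]=2,low[4]=3,low[5]=2,low[6]=?,low[7]=4,low[8]=2); scc=(scc[0]=?,scc[1]=?,scc[2]=?,scc[3]=?,scc[4]=1,scc[5]=?,scc[6]=?,scc[7]=0,scc[8]=?)
step 5: low=(low[0]=0,low[1]=1,low[2]=?,low[3]=2,low[4]=3,low[5]=2,low[6]=?,low[7]=4,low[8]=2); scc=(scc[0]=?,scc[1]=?,scc[2]=?,scc[3]=2,scc[4]=1,scc[5]=2,scc[6]=?,scc[7]=0,scc[8]=2)
step 6: low=(low[0]=0,low[1]=1,low[2]=?,low[3]=2,low[4]=3,low[5]=2,low[6]=?,low[7]=4,low[8]=2); scc=(scc[0]=?,scc[1]=3,scc[2]=?,scc[3]=2,scc[4]=1,scc[5]=2,scc[6]=?,scc[7]=0,scc[8]=2)
step 7: low=(low[0]=0,low[1]=1,low[2]=?,low[3]=2,low[4]=3,low[5]=2,low[6]=?,low[7]=4,low[8]=2); scc=(scc[0]=4,scc[1]=3,scc[2]=?,scc[3]=2,scc[4]=1,scc[5]=2,scc[6]=?,scc[7]=0,scc[8]=2)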